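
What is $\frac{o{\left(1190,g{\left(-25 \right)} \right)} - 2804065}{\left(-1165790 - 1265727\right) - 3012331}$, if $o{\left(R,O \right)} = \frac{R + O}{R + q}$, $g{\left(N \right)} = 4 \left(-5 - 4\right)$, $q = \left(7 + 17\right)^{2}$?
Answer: $\frac{412664803}{801152964} \approx 0.51509$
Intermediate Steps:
$q = 576$ ($q = 24^{2} = 576$)
$g{\left(N \right)} = -36$ ($g{\left(N \right)} = 4 \left(-9\right) = -36$)
$o{\left(R,O \right)} = \frac{O + R}{576 + R}$ ($o{\left(R,O \right)} = \frac{R + O}{R + 576} = \frac{O + R}{576 + R}$)
$\frac{o{\left(1190,g{\left(-25 \right)} \right)} - 2804065}{\left(-1165790 - 1265727\right) - 3012331} = \frac{\frac{-36 + 1190}{576 + 1190} - 2804065}{\left(-1165790 - 1265727\right) - 3012331} = \frac{\frac{1}{1766} \cdot 1154 - 2804065}{\left(-1165790 - 1265727\right) - 3012331} = \frac{\frac{1}{1766} \cdot 1154 - 2804065}{-2431517 - 3012331} = \frac{\frac{577}{883} - 2804065}{-5443848} = \left(- \frac{2475988818}{883}\right) \left(- \frac{1}{5443848}\right) = \frac{412664803}{801152964}$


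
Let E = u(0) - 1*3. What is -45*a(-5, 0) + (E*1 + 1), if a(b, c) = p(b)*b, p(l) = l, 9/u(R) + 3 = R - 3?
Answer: -2257/2 ≈ -1128.5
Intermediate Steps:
u(R) = 9/(-6 + R) (u(R) = 9/(-3 + (R - 3)) = 9/(-3 + (-3 + R)) = 9/(-6 + R))
E = -9/2 (E = 9/(-6 + 0) - 1*3 = 9/(-6) - 3 = 9*(-⅙) - 3 = -3/2 - 3 = -9/2 ≈ -4.5000)
a(b, c) = b² (a(b, c) = b*b = b²)
-45*a(-5, 0) + (E*1 + 1) = -45*(-5)² + (-9/2*1 + 1) = -45*25 + (-9/2 + 1) = -1125 - 7/2 = -2257/2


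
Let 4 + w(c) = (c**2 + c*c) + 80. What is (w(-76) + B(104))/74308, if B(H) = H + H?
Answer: 2959/18577 ≈ 0.15928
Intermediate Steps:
B(H) = 2*H
w(c) = 76 + 2*c**2 (w(c) = -4 + ((c**2 + c*c) + 80) = -4 + ((c**2 + c**2) + 80) = -4 + (2*c**2 + 80) = -4 + (80 + 2*c**2) = 76 + 2*c**2)
(w(-76) + B(104))/74308 = ((76 + 2*(-76)**2) + 2*104)/74308 = ((76 + 2*5776) + 208)*(1/74308) = ((76 + 11552) + 208)*(1/74308) = (11628 + 208)*(1/74308) = 11836*(1/74308) = 2959/18577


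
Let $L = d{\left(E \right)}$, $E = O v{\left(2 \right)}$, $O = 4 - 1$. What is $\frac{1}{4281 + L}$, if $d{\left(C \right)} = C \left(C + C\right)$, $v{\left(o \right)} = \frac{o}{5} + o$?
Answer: $\frac{25}{109617} \approx 0.00022807$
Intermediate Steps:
$v{\left(o \right)} = \frac{6 o}{5}$ ($v{\left(o \right)} = o \frac{1}{5} + o = \frac{o}{5} + o = \frac{6 o}{5}$)
$O = 3$ ($O = 4 - 1 = 3$)
$E = \frac{36}{5}$ ($E = 3 \cdot \frac{6}{5} \cdot 2 = 3 \cdot \frac{12}{5} = \frac{36}{5} \approx 7.2$)
$d{\left(C \right)} = 2 C^{2}$ ($d{\left(C \right)} = C 2 C = 2 C^{2}$)
$L = \frac{2592}{25}$ ($L = 2 \left(\frac{36}{5}\right)^{2} = 2 \cdot \frac{1296}{25} = \frac{2592}{25} \approx 103.68$)
$\frac{1}{4281 + L} = \frac{1}{4281 + \frac{2592}{25}} = \frac{1}{\frac{109617}{25}} = \frac{25}{109617}$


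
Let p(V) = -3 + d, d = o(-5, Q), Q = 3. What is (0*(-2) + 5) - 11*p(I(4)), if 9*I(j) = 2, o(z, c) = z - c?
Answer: 126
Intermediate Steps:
d = -8 (d = -5 - 1*3 = -5 - 3 = -8)
I(j) = 2/9 (I(j) = (⅑)*2 = 2/9)
p(V) = -11 (p(V) = -3 - 8 = -11)
(0*(-2) + 5) - 11*p(I(4)) = (0*(-2) + 5) - 11*(-11) = (0 + 5) + 121 = 5 + 121 = 126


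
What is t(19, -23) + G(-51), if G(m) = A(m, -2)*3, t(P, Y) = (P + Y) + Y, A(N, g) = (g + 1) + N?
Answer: -183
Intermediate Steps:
A(N, g) = 1 + N + g (A(N, g) = (1 + g) + N = 1 + N + g)
t(P, Y) = P + 2*Y
G(m) = -3 + 3*m (G(m) = (1 + m - 2)*3 = (-1 + m)*3 = -3 + 3*m)
t(19, -23) + G(-51) = (19 + 2*(-23)) + (-3 + 3*(-51)) = (19 - 46) + (-3 - 153) = -27 - 156 = -183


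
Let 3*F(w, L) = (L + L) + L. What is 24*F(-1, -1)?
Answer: -24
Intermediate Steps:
F(w, L) = L (F(w, L) = ((L + L) + L)/3 = (2*L + L)/3 = (3*L)/3 = L)
24*F(-1, -1) = 24*(-1) = -24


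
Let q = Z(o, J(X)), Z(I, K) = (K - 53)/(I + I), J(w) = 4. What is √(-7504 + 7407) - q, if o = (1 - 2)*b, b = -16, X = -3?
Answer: 49/32 + I*√97 ≈ 1.5313 + 9.8489*I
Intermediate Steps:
o = 16 (o = (1 - 2)*(-16) = -1*(-16) = 16)
Z(I, K) = (-53 + K)/(2*I) (Z(I, K) = (-53 + K)/((2*I)) = (-53 + K)*(1/(2*I)) = (-53 + K)/(2*I))
q = -49/32 (q = (½)*(-53 + 4)/16 = (½)*(1/16)*(-49) = -49/32 ≈ -1.5313)
√(-7504 + 7407) - q = √(-7504 + 7407) - 1*(-49/32) = √(-97) + 49/32 = I*√97 + 49/32 = 49/32 + I*√97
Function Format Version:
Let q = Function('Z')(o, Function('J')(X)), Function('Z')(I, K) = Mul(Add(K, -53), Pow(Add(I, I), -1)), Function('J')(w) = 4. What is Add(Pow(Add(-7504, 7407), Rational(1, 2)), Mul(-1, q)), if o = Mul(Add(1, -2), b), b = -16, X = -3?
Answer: Add(Rational(49, 32), Mul(I, Pow(97, Rational(1, 2)))) ≈ Add(1.5313, Mul(9.8489, I))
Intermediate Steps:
o = 16 (o = Mul(Add(1, -2), -16) = Mul(-1, -16) = 16)
Function('Z')(I, K) = Mul(Rational(1, 2), Pow(I, -1), Add(-53, K)) (Function('Z')(I, K) = Mul(Add(-53, K), Pow(Mul(2, I), -1)) = Mul(Add(-53, K), Mul(Rational(1, 2), Pow(I, -1))) = Mul(Rational(1, 2), Pow(I, -1), Add(-53, K)))
q = Rational(-49, 32) (q = Mul(Rational(1, 2), Pow(16, -1), Add(-53, 4)) = Mul(Rational(1, 2), Rational(1, 16), -49) = Rational(-49, 32) ≈ -1.5313)
Add(Pow(Add(-7504, 7407), Rational(1, 2)), Mul(-1, q)) = Add(Pow(Add(-7504, 7407), Rational(1, 2)), Mul(-1, Rational(-49, 32))) = Add(Pow(-97, Rational(1, 2)), Rational(49, 32)) = Add(Mul(I, Pow(97, Rational(1, 2))), Rational(49, 32)) = Add(Rational(49, 32), Mul(I, Pow(97, Rational(1, 2))))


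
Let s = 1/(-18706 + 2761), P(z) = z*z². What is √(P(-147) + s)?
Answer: 2*I*√201902204129505/15945 ≈ 1782.3*I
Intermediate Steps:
P(z) = z³
s = -1/15945 (s = 1/(-15945) = -1/15945 ≈ -6.2716e-5)
√(P(-147) + s) = √((-147)³ - 1/15945) = √(-3176523 - 1/15945) = √(-50649659236/15945) = 2*I*√201902204129505/15945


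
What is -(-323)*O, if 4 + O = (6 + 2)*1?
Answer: 1292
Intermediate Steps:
O = 4 (O = -4 + (6 + 2)*1 = -4 + 8*1 = -4 + 8 = 4)
-(-323)*O = -(-323)*4 = -1*(-1292) = 1292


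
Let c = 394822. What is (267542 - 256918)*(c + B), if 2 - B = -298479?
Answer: 7365651072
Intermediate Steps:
B = 298481 (B = 2 - 1*(-298479) = 2 + 298479 = 298481)
(267542 - 256918)*(c + B) = (267542 - 256918)*(394822 + 298481) = 10624*693303 = 7365651072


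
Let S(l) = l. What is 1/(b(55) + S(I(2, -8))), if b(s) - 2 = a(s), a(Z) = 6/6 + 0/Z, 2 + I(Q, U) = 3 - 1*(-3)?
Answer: 1/7 ≈ 0.14286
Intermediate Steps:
I(Q, U) = 4 (I(Q, U) = -2 + (3 - 1*(-3)) = -2 + (3 + 3) = -2 + 6 = 4)
a(Z) = 1 (a(Z) = 6*(1/6) + 0 = 1 + 0 = 1)
b(s) = 3 (b(s) = 2 + 1 = 3)
1/(b(55) + S(I(2, -8))) = 1/(3 + 4) = 1/7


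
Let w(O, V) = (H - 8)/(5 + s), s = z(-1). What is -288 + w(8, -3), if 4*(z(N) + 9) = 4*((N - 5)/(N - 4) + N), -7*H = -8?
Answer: -38064/133 ≈ -286.20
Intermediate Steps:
H = 8/7 (H = -⅐*(-8) = 8/7 ≈ 1.1429)
z(N) = -9 + N + (-5 + N)/(-4 + N) (z(N) = -9 + (4*((N - 5)/(N - 4) + N))/4 = -9 + (4*((-5 + N)/(-4 + N) + N))/4 = -9 + (4*(N + (-5 + N)/(-4 + N)))/4 = -9 + (4*N + 4*(-5 + N)/(-4 + N))/4 = -9 + (N + (-5 + N)/(-4 + N)) = -9 + N + (-5 + N)/(-4 + N))
s = -44/5 (s = (31 + (-1)² - 12*(-1))/(-4 - 1) = (31 + 1 + 12)/(-5) = -⅕*44 = -44/5 ≈ -8.8000)
w(O, V) = 240/133 (w(O, V) = (8/7 - 8)/(5 - 44/5) = -48/(7*(-19/5)) = -48/7*(-5/19) = 240/133)
-288 + w(8, -3) = -288 + 240/133 = -38064/133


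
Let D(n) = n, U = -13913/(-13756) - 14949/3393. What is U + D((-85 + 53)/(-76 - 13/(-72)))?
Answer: -84149016737/28310439508 ≈ -2.9724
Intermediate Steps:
U = -17603515/5186012 (U = -13913*(-1/13756) - 14949*1/3393 = 13913/13756 - 1661/377 = -17603515/5186012 ≈ -3.3944)
U + D((-85 + 53)/(-76 - 13/(-72))) = -17603515/5186012 + (-85 + 53)/(-76 - 13/(-72)) = -17603515/5186012 - 32/(-76 - 13*(-1/72)) = -17603515/5186012 - 32/(-76 + 13/72) = -17603515/5186012 - 32/(-5459/72) = -17603515/5186012 - 32*(-72/5459) = -17603515/5186012 + 2304/5459 = -84149016737/28310439508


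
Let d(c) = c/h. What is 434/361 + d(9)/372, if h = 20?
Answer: 1077403/895280 ≈ 1.2034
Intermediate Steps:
d(c) = c/20
434/361 + d(9)/372 = 434/361 + ((1/20)*9)/372 = 434*(1/361) + (9/20)*(1/372) = 434/361 + 3/2480 = 1077403/895280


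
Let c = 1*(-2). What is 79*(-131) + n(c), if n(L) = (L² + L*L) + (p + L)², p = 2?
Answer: -10341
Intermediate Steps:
c = -2
n(L) = (2 + L)² + 2*L² (n(L) = (L² + L*L) + (2 + L)² = (L² + L²) + (2 + L)² = 2*L² + (2 + L)² = (2 + L)² + 2*L²)
79*(-131) + n(c) = 79*(-131) + ((2 - 2)² + 2*(-2)²) = -10349 + (0² + 2*4) = -10349 + (0 + 8) = -10349 + 8 = -10341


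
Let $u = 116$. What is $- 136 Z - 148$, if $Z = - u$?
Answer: $15628$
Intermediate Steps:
$Z = -116$ ($Z = \left(-1\right) 116 = -116$)
$- 136 Z - 148 = \left(-136\right) \left(-116\right) - 148 = 15776 - 148 = 15628$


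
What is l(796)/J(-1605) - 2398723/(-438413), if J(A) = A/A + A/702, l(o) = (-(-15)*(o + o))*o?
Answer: -1950053427668537/131962313 ≈ -1.4777e+7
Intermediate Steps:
l(o) = 30*o**2 (l(o) = (-(-15)*2*o)*o = (-(-30)*o)*o = (30*o)*o = 30*o**2)
J(A) = 1 + A/702 (J(A) = 1 + A*(1/702) = 1 + A/702)
l(796)/J(-1605) - 2398723/(-438413) = (30*796**2)/(1 + (1/702)*(-1605)) - 2398723/(-438413) = (30*633616)/(1 - 535/234) - 2398723*(-1/438413) = 19008480/(-301/234) + 2398723/438413 = 19008480*(-234/301) + 2398723/438413 = -4447984320/301 + 2398723/438413 = -1950053427668537/131962313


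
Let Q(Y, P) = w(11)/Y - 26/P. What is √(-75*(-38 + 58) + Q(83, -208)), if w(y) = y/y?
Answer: I*√165320894/332 ≈ 38.728*I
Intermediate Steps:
w(y) = 1
Q(Y, P) = 1/Y - 26/P
√(-75*(-38 + 58) + Q(83, -208)) = √(-75*(-38 + 58) + (1/83 - 26/(-208))) = √(-75*20 + (1/83 - 26*(-1/208))) = √(-1500 + (1/83 + ⅛)) = √(-1500 + 91/664) = √(-995909/664) = I*√165320894/332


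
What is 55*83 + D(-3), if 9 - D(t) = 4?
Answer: 4570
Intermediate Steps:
D(t) = 5 (D(t) = 9 - 1*4 = 9 - 4 = 5)
55*83 + D(-3) = 55*83 + 5 = 4565 + 5 = 4570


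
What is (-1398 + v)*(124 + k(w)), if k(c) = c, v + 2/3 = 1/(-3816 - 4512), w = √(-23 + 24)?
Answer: -485337375/2776 ≈ -1.7483e+5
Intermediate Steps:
w = 1 (w = √1 = 1)
v = -1851/2776 (v = -⅔ + 1/(-3816 - 4512) = -⅔ + 1/(-8328) = -⅔ - 1/8328 = -1851/2776 ≈ -0.66679)
(-1398 + v)*(124 + k(w)) = (-1398 - 1851/2776)*(124 + 1) = -3882699/2776*125 = -485337375/2776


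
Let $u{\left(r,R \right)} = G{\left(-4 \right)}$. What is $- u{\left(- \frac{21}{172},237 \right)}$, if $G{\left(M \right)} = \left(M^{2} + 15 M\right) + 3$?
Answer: $41$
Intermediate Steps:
$G{\left(M \right)} = 3 + M^{2} + 15 M$
$u{\left(r,R \right)} = -41$ ($u{\left(r,R \right)} = 3 + \left(-4\right)^{2} + 15 \left(-4\right) = 3 + 16 - 60 = -41$)
$- u{\left(- \frac{21}{172},237 \right)} = \left(-1\right) \left(-41\right) = 41$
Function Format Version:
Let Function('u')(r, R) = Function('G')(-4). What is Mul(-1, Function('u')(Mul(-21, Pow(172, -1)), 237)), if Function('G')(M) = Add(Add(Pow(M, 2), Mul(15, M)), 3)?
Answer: 41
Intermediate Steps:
Function('G')(M) = Add(3, Pow(M, 2), Mul(15, M))
Function('u')(r, R) = -41 (Function('u')(r, R) = Add(3, Pow(-4, 2), Mul(15, -4)) = Add(3, 16, -60) = -41)
Mul(-1, Function('u')(Mul(-21, Pow(172, -1)), 237)) = Mul(-1, -41) = 41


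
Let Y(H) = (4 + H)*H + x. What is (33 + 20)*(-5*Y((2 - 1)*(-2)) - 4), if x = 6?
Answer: -742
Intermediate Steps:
Y(H) = 6 + H*(4 + H) (Y(H) = (4 + H)*H + 6 = H*(4 + H) + 6 = 6 + H*(4 + H))
(33 + 20)*(-5*Y((2 - 1)*(-2)) - 4) = (33 + 20)*(-5*(6 + ((2 - 1)*(-2))² + 4*((2 - 1)*(-2))) - 4) = 53*(-5*(6 + (1*(-2))² + 4*(1*(-2))) - 4) = 53*(-5*(6 + (-2)² + 4*(-2)) - 4) = 53*(-5*(6 + 4 - 8) - 4) = 53*(-5*2 - 4) = 53*(-10 - 4) = 53*(-14) = -742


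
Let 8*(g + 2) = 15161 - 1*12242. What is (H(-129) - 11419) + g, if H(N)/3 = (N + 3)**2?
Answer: 292575/8 ≈ 36572.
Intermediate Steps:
g = 2903/8 (g = -2 + (15161 - 1*12242)/8 = -2 + (15161 - 12242)/8 = -2 + (1/8)*2919 = -2 + 2919/8 = 2903/8 ≈ 362.88)
H(N) = 3*(3 + N)**2 (H(N) = 3*(N + 3)**2 = 3*(3 + N)**2)
(H(-129) - 11419) + g = (3*(3 - 129)**2 - 11419) + 2903/8 = (3*(-126)**2 - 11419) + 2903/8 = (3*15876 - 11419) + 2903/8 = (47628 - 11419) + 2903/8 = 36209 + 2903/8 = 292575/8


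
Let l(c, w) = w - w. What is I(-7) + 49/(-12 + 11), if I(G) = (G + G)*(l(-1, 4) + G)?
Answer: 49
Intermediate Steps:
l(c, w) = 0
I(G) = 2*G² (I(G) = (G + G)*(0 + G) = (2*G)*G = 2*G²)
I(-7) + 49/(-12 + 11) = 2*(-7)² + 49/(-12 + 11) = 2*49 + 49/(-1) = 98 + 49*(-1) = 98 - 49 = 49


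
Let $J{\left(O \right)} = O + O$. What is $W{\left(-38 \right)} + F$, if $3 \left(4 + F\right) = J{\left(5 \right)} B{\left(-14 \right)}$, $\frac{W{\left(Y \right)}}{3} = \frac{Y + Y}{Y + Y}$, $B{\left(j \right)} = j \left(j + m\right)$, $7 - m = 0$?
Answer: $\frac{977}{3} \approx 325.67$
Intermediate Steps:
$m = 7$ ($m = 7 - 0 = 7 + 0 = 7$)
$B{\left(j \right)} = j \left(7 + j\right)$ ($B{\left(j \right)} = j \left(j + 7\right) = j \left(7 + j\right)$)
$J{\left(O \right)} = 2 O$
$W{\left(Y \right)} = 3$ ($W{\left(Y \right)} = 3 \frac{Y + Y}{Y + Y} = 3 \frac{2 Y}{2 Y} = 3 \cdot 2 Y \frac{1}{2 Y} = 3 \cdot 1 = 3$)
$F = \frac{968}{3}$ ($F = -4 + \frac{2 \cdot 5 \left(- 14 \left(7 - 14\right)\right)}{3} = -4 + \frac{10 \left(\left(-14\right) \left(-7\right)\right)}{3} = -4 + \frac{10 \cdot 98}{3} = -4 + \frac{1}{3} \cdot 980 = -4 + \frac{980}{3} = \frac{968}{3} \approx 322.67$)
$W{\left(-38 \right)} + F = 3 + \frac{968}{3} = \frac{977}{3}$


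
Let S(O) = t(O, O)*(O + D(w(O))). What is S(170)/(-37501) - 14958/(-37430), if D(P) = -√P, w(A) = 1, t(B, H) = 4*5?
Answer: 217213279/701831215 ≈ 0.30949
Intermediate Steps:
t(B, H) = 20
S(O) = -20 + 20*O (S(O) = 20*(O - √1) = 20*(O - 1*1) = 20*(O - 1) = 20*(-1 + O) = -20 + 20*O)
S(170)/(-37501) - 14958/(-37430) = (-20 + 20*170)/(-37501) - 14958/(-37430) = (-20 + 3400)*(-1/37501) - 14958*(-1/37430) = 3380*(-1/37501) + 7479/18715 = -3380/37501 + 7479/18715 = 217213279/701831215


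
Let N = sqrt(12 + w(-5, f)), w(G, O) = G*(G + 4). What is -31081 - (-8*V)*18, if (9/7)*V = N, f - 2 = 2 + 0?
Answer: -31081 + 112*sqrt(17) ≈ -30619.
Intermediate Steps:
f = 4 (f = 2 + (2 + 0) = 2 + 2 = 4)
w(G, O) = G*(4 + G)
N = sqrt(17) (N = sqrt(12 - 5*(4 - 5)) = sqrt(12 - 5*(-1)) = sqrt(12 + 5) = sqrt(17) ≈ 4.1231)
V = 7*sqrt(17)/9 ≈ 3.2069
-31081 - (-8*V)*18 = -31081 - (-56*sqrt(17)/9)*18 = -31081 - (-112)*sqrt(17) = -31081 + 112*sqrt(17)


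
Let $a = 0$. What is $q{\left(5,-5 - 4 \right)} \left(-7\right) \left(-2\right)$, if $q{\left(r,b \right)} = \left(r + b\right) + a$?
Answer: $-56$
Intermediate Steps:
$q{\left(r,b \right)} = b + r$ ($q{\left(r,b \right)} = \left(r + b\right) + 0 = \left(b + r\right) + 0 = b + r$)
$q{\left(5,-5 - 4 \right)} \left(-7\right) \left(-2\right) = \left(\left(-5 - 4\right) + 5\right) \left(-7\right) \left(-2\right) = \left(-9 + 5\right) \left(-7\right) \left(-2\right) = \left(-4\right) \left(-7\right) \left(-2\right) = 28 \left(-2\right) = -56$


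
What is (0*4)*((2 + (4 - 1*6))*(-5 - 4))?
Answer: 0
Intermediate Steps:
(0*4)*((2 + (4 - 1*6))*(-5 - 4)) = 0*((2 + (4 - 6))*(-9)) = 0*((2 - 2)*(-9)) = 0*(0*(-9)) = 0*0 = 0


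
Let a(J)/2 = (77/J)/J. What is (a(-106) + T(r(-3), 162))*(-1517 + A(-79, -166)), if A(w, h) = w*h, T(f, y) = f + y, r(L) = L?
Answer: 10360052383/5618 ≈ 1.8441e+6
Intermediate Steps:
a(J) = 154/J**2 (a(J) = 2*((77/J)/J) = 2*(77/J**2) = 154/J**2)
A(w, h) = h*w
(a(-106) + T(r(-3), 162))*(-1517 + A(-79, -166)) = (154/(-106)**2 + (-3 + 162))*(-1517 - 166*(-79)) = (154*(1/11236) + 159)*(-1517 + 13114) = (77/5618 + 159)*11597 = (893339/5618)*11597 = 10360052383/5618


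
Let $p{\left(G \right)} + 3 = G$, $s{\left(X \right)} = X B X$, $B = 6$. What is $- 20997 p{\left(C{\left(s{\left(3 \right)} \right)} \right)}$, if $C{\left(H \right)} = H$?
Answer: $-1070847$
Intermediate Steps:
$s{\left(X \right)} = 6 X^{2}$ ($s{\left(X \right)} = X 6 X = 6 X X = 6 X^{2}$)
$p{\left(G \right)} = -3 + G$
$- 20997 p{\left(C{\left(s{\left(3 \right)} \right)} \right)} = - 20997 \left(-3 + 6 \cdot 3^{2}\right) = - 20997 \left(-3 + 6 \cdot 9\right) = - 20997 \left(-3 + 54\right) = \left(-20997\right) 51 = -1070847$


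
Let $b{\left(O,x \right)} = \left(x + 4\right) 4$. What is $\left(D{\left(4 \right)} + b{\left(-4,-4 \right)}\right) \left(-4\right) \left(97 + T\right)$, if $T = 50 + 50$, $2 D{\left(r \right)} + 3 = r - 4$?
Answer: $1182$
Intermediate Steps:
$D{\left(r \right)} = - \frac{7}{2} + \frac{r}{2}$ ($D{\left(r \right)} = - \frac{3}{2} + \frac{r - 4}{2} = - \frac{3}{2} + \frac{-4 + r}{2} = - \frac{3}{2} + \left(-2 + \frac{r}{2}\right) = - \frac{7}{2} + \frac{r}{2}$)
$T = 100$
$b{\left(O,x \right)} = 16 + 4 x$ ($b{\left(O,x \right)} = \left(4 + x\right) 4 = 16 + 4 x$)
$\left(D{\left(4 \right)} + b{\left(-4,-4 \right)}\right) \left(-4\right) \left(97 + T\right) = \left(\left(- \frac{7}{2} + \frac{1}{2} \cdot 4\right) + \left(16 + 4 \left(-4\right)\right)\right) \left(-4\right) \left(97 + 100\right) = \left(\left(- \frac{7}{2} + 2\right) + \left(16 - 16\right)\right) \left(-4\right) 197 = \left(- \frac{3}{2} + 0\right) \left(-4\right) 197 = \left(- \frac{3}{2}\right) \left(-4\right) 197 = 6 \cdot 197 = 1182$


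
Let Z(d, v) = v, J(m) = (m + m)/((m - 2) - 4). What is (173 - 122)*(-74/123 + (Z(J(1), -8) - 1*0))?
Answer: -17986/41 ≈ -438.68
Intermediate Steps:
J(m) = 2*m/(-6 + m) (J(m) = (2*m)/((-2 + m) - 4) = (2*m)/(-6 + m) = 2*m/(-6 + m))
(173 - 122)*(-74/123 + (Z(J(1), -8) - 1*0)) = (173 - 122)*(-74/123 + (-8 - 1*0)) = 51*(-74*1/123 + (-8 + 0)) = 51*(-74/123 - 8) = 51*(-1058/123) = -17986/41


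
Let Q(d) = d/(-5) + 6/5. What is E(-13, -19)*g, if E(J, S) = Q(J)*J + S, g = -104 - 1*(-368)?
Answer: -90288/5 ≈ -18058.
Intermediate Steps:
Q(d) = 6/5 - d/5 (Q(d) = d*(-⅕) + 6*(⅕) = -d/5 + 6/5 = 6/5 - d/5)
g = 264 (g = -104 + 368 = 264)
E(J, S) = S + J*(6/5 - J/5) (E(J, S) = (6/5 - J/5)*J + S = J*(6/5 - J/5) + S = S + J*(6/5 - J/5))
E(-13, -19)*g = (-19 - ⅕*(-13)*(-6 - 13))*264 = (-19 - ⅕*(-13)*(-19))*264 = (-19 - 247/5)*264 = -342/5*264 = -90288/5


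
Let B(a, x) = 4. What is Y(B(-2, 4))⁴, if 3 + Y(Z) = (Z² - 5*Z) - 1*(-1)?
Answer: 1296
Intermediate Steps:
Y(Z) = -2 + Z² - 5*Z (Y(Z) = -3 + ((Z² - 5*Z) - 1*(-1)) = -3 + ((Z² - 5*Z) + 1) = -3 + (1 + Z² - 5*Z) = -2 + Z² - 5*Z)
Y(B(-2, 4))⁴ = (-2 + 4² - 5*4)⁴ = (-2 + 16 - 20)⁴ = (-6)⁴ = 1296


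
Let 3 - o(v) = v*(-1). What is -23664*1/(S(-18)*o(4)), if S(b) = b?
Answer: 3944/21 ≈ 187.81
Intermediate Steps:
o(v) = 3 + v (o(v) = 3 - v*(-1) = 3 - (-1)*v = 3 + v)
-23664*1/(S(-18)*o(4)) = -23664*(-1/(18*(3 + 4))) = -23664/(7*(-18)) = -23664/(-126) = -23664*(-1/126) = 3944/21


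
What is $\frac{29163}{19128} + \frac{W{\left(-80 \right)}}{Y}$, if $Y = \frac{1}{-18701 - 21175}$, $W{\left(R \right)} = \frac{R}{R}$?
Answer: $- \frac{254239655}{6376} \approx -39875.0$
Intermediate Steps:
$W{\left(R \right)} = 1$
$Y = - \frac{1}{39876}$ ($Y = \frac{1}{-39876} = - \frac{1}{39876} \approx -2.5078 \cdot 10^{-5}$)
$\frac{29163}{19128} + \frac{W{\left(-80 \right)}}{Y} = \frac{29163}{19128} + 1 \frac{1}{- \frac{1}{39876}} = 29163 \cdot \frac{1}{19128} + 1 \left(-39876\right) = \frac{9721}{6376} - 39876 = - \frac{254239655}{6376}$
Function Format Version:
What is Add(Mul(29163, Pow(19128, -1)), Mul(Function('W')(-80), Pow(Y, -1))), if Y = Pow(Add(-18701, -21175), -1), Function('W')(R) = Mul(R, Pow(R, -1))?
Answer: Rational(-254239655, 6376) ≈ -39875.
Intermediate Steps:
Function('W')(R) = 1
Y = Rational(-1, 39876) (Y = Pow(-39876, -1) = Rational(-1, 39876) ≈ -2.5078e-5)
Add(Mul(29163, Pow(19128, -1)), Mul(Function('W')(-80), Pow(Y, -1))) = Add(Mul(29163, Pow(19128, -1)), Mul(1, Pow(Rational(-1, 39876), -1))) = Add(Mul(29163, Rational(1, 19128)), Mul(1, -39876)) = Add(Rational(9721, 6376), -39876) = Rational(-254239655, 6376)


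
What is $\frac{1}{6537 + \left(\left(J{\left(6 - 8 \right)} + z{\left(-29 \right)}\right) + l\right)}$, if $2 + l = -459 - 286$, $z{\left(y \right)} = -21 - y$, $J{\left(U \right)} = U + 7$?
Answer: $\frac{1}{5803} \approx 0.00017232$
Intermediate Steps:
$J{\left(U \right)} = 7 + U$
$l = -747$ ($l = -2 - 745 = -747$)
$\frac{1}{6537 + \left(\left(J{\left(6 - 8 \right)} + z{\left(-29 \right)}\right) + l\right)} = \frac{1}{6537 + \left(\left(\left(7 + \left(6 - 8\right)\right) - -8\right) - 747\right)} = \frac{1}{6537 + \left(\left(\left(7 + \left(6 - 8\right)\right) + \left(-21 + 29\right)\right) - 747\right)} = \frac{1}{6537 + \left(\left(\left(7 - 2\right) + 8\right) - 747\right)} = \frac{1}{6537 + \left(\left(5 + 8\right) - 747\right)} = \frac{1}{6537 + \left(13 - 747\right)} = \frac{1}{6537 - 734} = \frac{1}{5803}$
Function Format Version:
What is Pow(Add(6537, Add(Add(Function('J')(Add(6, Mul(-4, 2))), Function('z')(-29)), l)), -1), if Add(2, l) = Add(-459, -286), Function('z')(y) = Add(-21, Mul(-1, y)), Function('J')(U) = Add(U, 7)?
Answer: Rational(1, 5803) ≈ 0.00017232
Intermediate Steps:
Function('J')(U) = Add(7, U)
l = -747 (l = Add(-2, Add(-459, -286)) = Add(-2, -745) = -747)
Pow(Add(6537, Add(Add(Function('J')(Add(6, Mul(-4, 2))), Function('z')(-29)), l)), -1) = Pow(Add(6537, Add(Add(Add(7, Add(6, Mul(-4, 2))), Add(-21, Mul(-1, -29))), -747)), -1) = Pow(Add(6537, Add(Add(Add(7, Add(6, -8)), Add(-21, 29)), -747)), -1) = Pow(Add(6537, Add(Add(Add(7, -2), 8), -747)), -1) = Pow(Add(6537, Add(Add(5, 8), -747)), -1) = Pow(Add(6537, Add(13, -747)), -1) = Pow(Add(6537, -734), -1) = Pow(5803, -1) = Rational(1, 5803)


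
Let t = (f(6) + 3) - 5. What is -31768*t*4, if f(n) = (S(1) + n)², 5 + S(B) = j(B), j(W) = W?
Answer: -254144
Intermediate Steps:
S(B) = -5 + B
f(n) = (-4 + n)² (f(n) = ((-5 + 1) + n)² = (-4 + n)²)
t = 2 (t = ((-4 + 6)² + 3) - 5 = (2² + 3) - 5 = (4 + 3) - 5 = 7 - 5 = 2)
-31768*t*4 = -63536*4 = -31768*8 = -254144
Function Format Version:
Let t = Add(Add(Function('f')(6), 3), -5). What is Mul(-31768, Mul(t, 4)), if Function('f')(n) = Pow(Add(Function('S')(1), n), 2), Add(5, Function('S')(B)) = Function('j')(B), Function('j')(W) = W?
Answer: -254144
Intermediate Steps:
Function('S')(B) = Add(-5, B)
Function('f')(n) = Pow(Add(-4, n), 2) (Function('f')(n) = Pow(Add(Add(-5, 1), n), 2) = Pow(Add(-4, n), 2))
t = 2 (t = Add(Add(Pow(Add(-4, 6), 2), 3), -5) = Add(Add(Pow(2, 2), 3), -5) = Add(Add(4, 3), -5) = Add(7, -5) = 2)
Mul(-31768, Mul(t, 4)) = Mul(-31768, Mul(2, 4)) = Mul(-31768, 8) = -254144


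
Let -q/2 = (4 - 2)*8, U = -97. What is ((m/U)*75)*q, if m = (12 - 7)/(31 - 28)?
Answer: 4000/97 ≈ 41.237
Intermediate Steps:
m = 5/3 ≈ 1.6667
q = -32 (q = -2*(4 - 2)*8 = -4*8 = -2*16 = -32)
((m/U)*75)*q = (((5/3)/(-97))*75)*(-32) = (((5/3)*(-1/97))*75)*(-32) = -5/291*75*(-32) = -125/97*(-32) = 4000/97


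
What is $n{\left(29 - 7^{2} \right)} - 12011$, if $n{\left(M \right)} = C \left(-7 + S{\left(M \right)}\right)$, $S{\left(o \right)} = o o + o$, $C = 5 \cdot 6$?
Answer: $-821$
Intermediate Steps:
$C = 30$
$S{\left(o \right)} = o + o^{2}$ ($S{\left(o \right)} = o^{2} + o = o + o^{2}$)
$n{\left(M \right)} = -210 + 30 M \left(1 + M\right)$ ($n{\left(M \right)} = 30 \left(-7 + M \left(1 + M\right)\right) = -210 + 30 M \left(1 + M\right)$)
$n{\left(29 - 7^{2} \right)} - 12011 = \left(-210 + 30 \left(29 - 7^{2}\right) \left(1 + \left(29 - 7^{2}\right)\right)\right) - 12011 = \left(-210 + 30 \left(29 - 49\right) \left(1 + \left(29 - 49\right)\right)\right) - 12011 = \left(-210 + 30 \left(-20\right) \left(1 - 20\right)\right) - 12011 = \left(-210 + 30 \left(-20\right) \left(-19\right)\right) - 12011 = \left(-210 + 11400\right) - 12011 = 11190 - 12011 = -821$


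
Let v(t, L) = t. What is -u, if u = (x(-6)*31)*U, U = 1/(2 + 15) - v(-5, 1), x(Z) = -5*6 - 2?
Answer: 85312/17 ≈ 5018.4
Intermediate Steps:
x(Z) = -32 (x(Z) = -30 - 2 = -32)
U = 86/17 (U = 1/(2 + 15) - 1*(-5) = 1/17 + 5 = 86/17 ≈ 5.0588)
u = -85312/17 (u = -32*31*(86/17) = -992*86/17 = -85312/17 ≈ -5018.4)
-u = -1*(-85312/17) = 85312/17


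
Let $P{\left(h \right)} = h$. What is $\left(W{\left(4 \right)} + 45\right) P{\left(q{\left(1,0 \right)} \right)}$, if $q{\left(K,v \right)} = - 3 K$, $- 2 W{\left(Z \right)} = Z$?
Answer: $-129$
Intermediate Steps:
$W{\left(Z \right)} = - \frac{Z}{2}$
$\left(W{\left(4 \right)} + 45\right) P{\left(q{\left(1,0 \right)} \right)} = \left(\left(- \frac{1}{2}\right) 4 + 45\right) \left(\left(-3\right) 1\right) = \left(-2 + 45\right) \left(-3\right) = 43 \left(-3\right) = -129$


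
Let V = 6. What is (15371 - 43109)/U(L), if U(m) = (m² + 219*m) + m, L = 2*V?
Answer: -4623/464 ≈ -9.9634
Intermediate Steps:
L = 12 (L = 2*6 = 12)
U(m) = m² + 220*m
(15371 - 43109)/U(L) = (15371 - 43109)/((12*(220 + 12))) = -27738/(12*232) = -27738/2784 = -27738*1/2784 = -4623/464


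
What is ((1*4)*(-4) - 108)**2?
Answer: 15376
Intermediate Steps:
((1*4)*(-4) - 108)**2 = (4*(-4) - 108)**2 = (-16 - 108)**2 = (-124)**2 = 15376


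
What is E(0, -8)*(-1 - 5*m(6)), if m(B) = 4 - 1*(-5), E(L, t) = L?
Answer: 0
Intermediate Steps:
m(B) = 9 (m(B) = 4 + 5 = 9)
E(0, -8)*(-1 - 5*m(6)) = 0*(-1 - 5*9) = 0*(-1 - 45) = 0*(-46) = 0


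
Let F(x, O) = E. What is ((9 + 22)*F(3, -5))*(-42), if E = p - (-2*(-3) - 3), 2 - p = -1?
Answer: 0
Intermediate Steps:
p = 3 (p = 2 - 1*(-1) = 2 + 1 = 3)
E = 0 (E = 3 - (-2*(-3) - 3) = 3 - (6 - 3) = 3 - 1*3 = 3 - 3 = 0)
F(x, O) = 0
((9 + 22)*F(3, -5))*(-42) = ((9 + 22)*0)*(-42) = (31*0)*(-42) = 0*(-42) = 0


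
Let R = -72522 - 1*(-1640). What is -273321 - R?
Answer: -202439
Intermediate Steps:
R = -70882 (R = -72522 + 1640 = -70882)
-273321 - R = -273321 - 1*(-70882) = -273321 + 70882 = -202439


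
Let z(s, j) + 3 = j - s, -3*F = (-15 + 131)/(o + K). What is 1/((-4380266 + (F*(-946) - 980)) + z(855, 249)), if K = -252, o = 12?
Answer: -90/394380667 ≈ -2.2821e-7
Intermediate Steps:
F = 29/180 (F = -(-15 + 131)/(3*(12 - 252)) = -116/(3*(-240)) = -116*(-1)/(3*240) = -1/3*(-29/60) = 29/180 ≈ 0.16111)
z(s, j) = -3 + j - s (z(s, j) = -3 + (j - s) = -3 + j - s)
1/((-4380266 + (F*(-946) - 980)) + z(855, 249)) = 1/((-4380266 + ((29/180)*(-946) - 980)) + (-3 + 249 - 1*855)) = 1/((-4380266 + (-13717/90 - 980)) + (-3 + 249 - 855)) = 1/((-4380266 - 101917/90) - 609) = 1/(-394325857/90 - 609) = 1/(-394380667/90) = -90/394380667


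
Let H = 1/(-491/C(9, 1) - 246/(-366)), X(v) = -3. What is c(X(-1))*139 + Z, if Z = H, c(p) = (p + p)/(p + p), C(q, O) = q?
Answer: 4111349/29582 ≈ 138.98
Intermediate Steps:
c(p) = 1 (c(p) = (2*p)/((2*p)) = (2*p)*(1/(2*p)) = 1)
H = -549/29582 (H = 1/(-491/9 - 246/(-366)) = 1/(-491*⅑ - 246*(-1/366)) = 1/(-491/9 + 41/61) = 1/(-29582/549) = -549/29582 ≈ -0.018559)
Z = -549/29582 ≈ -0.018559
c(X(-1))*139 + Z = 1*139 - 549/29582 = 139 - 549/29582 = 4111349/29582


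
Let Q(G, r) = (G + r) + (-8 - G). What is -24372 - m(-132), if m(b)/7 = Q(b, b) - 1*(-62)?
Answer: -23826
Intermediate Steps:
Q(G, r) = -8 + r
m(b) = 378 + 7*b (m(b) = 7*((-8 + b) - 1*(-62)) = 7*((-8 + b) + 62) = 7*(54 + b) = 378 + 7*b)
-24372 - m(-132) = -24372 - (378 + 7*(-132)) = -24372 - (378 - 924) = -24372 - 1*(-546) = -24372 + 546 = -23826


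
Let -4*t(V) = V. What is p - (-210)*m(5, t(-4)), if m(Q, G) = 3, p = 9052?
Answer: 9682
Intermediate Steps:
t(V) = -V/4
p - (-210)*m(5, t(-4)) = 9052 - (-210)*3 = 9052 - 1*(-630) = 9052 + 630 = 9682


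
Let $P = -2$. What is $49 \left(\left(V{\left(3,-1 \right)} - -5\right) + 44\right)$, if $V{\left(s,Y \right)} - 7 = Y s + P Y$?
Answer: $2695$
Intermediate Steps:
$V{\left(s,Y \right)} = 7 - 2 Y + Y s$ ($V{\left(s,Y \right)} = 7 + \left(Y s - 2 Y\right) = 7 + \left(- 2 Y + Y s\right) = 7 - 2 Y + Y s$)
$49 \left(\left(V{\left(3,-1 \right)} - -5\right) + 44\right) = 49 \left(\left(\left(7 - -2 - 3\right) - -5\right) + 44\right) = 49 \left(\left(\left(7 + 2 - 3\right) + 5\right) + 44\right) = 49 \left(\left(6 + 5\right) + 44\right) = 49 \left(11 + 44\right) = 49 \cdot 55 = 2695$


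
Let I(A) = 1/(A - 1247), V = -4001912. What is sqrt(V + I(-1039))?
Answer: I*sqrt(2323686191582)/762 ≈ 2000.5*I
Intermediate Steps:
I(A) = 1/(-1247 + A)
sqrt(V + I(-1039)) = sqrt(-4001912 + 1/(-1247 - 1039)) = sqrt(-4001912 + 1/(-2286)) = sqrt(-4001912 - 1/2286) = sqrt(-9148370833/2286) = I*sqrt(2323686191582)/762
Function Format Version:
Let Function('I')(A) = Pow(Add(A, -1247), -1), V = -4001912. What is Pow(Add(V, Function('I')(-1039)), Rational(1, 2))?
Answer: Mul(Rational(1, 762), I, Pow(2323686191582, Rational(1, 2))) ≈ Mul(2000.5, I)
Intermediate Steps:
Function('I')(A) = Pow(Add(-1247, A), -1)
Pow(Add(V, Function('I')(-1039)), Rational(1, 2)) = Pow(Add(-4001912, Pow(Add(-1247, -1039), -1)), Rational(1, 2)) = Pow(Add(-4001912, Pow(-2286, -1)), Rational(1, 2)) = Pow(Add(-4001912, Rational(-1, 2286)), Rational(1, 2)) = Pow(Rational(-9148370833, 2286), Rational(1, 2)) = Mul(Rational(1, 762), I, Pow(2323686191582, Rational(1, 2)))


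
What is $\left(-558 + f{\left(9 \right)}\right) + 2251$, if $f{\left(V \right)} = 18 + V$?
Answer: $1720$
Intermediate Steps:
$\left(-558 + f{\left(9 \right)}\right) + 2251 = \left(-558 + \left(18 + 9\right)\right) + 2251 = \left(-558 + 27\right) + 2251 = -531 + 2251 = 1720$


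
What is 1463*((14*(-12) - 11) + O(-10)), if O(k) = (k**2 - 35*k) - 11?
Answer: 380380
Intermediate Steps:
O(k) = -11 + k**2 - 35*k
1463*((14*(-12) - 11) + O(-10)) = 1463*((14*(-12) - 11) + (-11 + (-10)**2 - 35*(-10))) = 1463*((-168 - 11) + (-11 + 100 + 350)) = 1463*(-179 + 439) = 1463*260 = 380380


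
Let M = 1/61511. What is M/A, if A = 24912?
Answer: 1/1532362032 ≈ 6.5259e-10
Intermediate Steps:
M = 1/61511 ≈ 1.6257e-5
M/A = (1/61511)/24912 = (1/61511)*(1/24912) = 1/1532362032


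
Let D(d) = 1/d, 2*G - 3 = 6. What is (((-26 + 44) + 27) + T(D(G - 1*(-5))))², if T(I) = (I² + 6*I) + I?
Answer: 272745225/130321 ≈ 2092.9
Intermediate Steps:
G = 9/2 (G = 3/2 + (½)*6 = 3/2 + 3 = 9/2 ≈ 4.5000)
D(d) = 1/d
T(I) = I² + 7*I
(((-26 + 44) + 27) + T(D(G - 1*(-5))))² = (((-26 + 44) + 27) + (7 + 1/(9/2 - 1*(-5)))/(9/2 - 1*(-5)))² = ((18 + 27) + (7 + 1/(9/2 + 5))/(9/2 + 5))² = (45 + (7 + 1/(19/2))/(19/2))² = (45 + 2*(7 + 2/19)/19)² = (45 + (2/19)*(135/19))² = (45 + 270/361)² = (16515/361)² = 272745225/130321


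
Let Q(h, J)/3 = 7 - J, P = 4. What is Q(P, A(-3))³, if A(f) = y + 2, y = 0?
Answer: 3375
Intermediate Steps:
A(f) = 2 (A(f) = 0 + 2 = 2)
Q(h, J) = 21 - 3*J (Q(h, J) = 3*(7 - J) = 21 - 3*J)
Q(P, A(-3))³ = (21 - 3*2)³ = (21 - 6)³ = 15³ = 3375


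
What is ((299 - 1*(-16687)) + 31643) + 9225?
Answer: 57854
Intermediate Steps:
((299 - 1*(-16687)) + 31643) + 9225 = ((299 + 16687) + 31643) + 9225 = (16986 + 31643) + 9225 = 48629 + 9225 = 57854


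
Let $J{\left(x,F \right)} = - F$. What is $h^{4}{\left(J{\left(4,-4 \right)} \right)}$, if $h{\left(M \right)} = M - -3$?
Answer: $2401$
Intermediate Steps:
$h{\left(M \right)} = 3 + M$ ($h{\left(M \right)} = M + 3 = 3 + M$)
$h^{4}{\left(J{\left(4,-4 \right)} \right)} = \left(3 - -4\right)^{4} = \left(3 + 4\right)^{4} = 7^{4} = 2401$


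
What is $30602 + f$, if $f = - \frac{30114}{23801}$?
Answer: $\frac{728328088}{23801} \approx 30601.0$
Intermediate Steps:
$f = - \frac{30114}{23801}$ ($f = \left(-30114\right) \frac{1}{23801} = - \frac{30114}{23801} \approx -1.2652$)
$30602 + f = 30602 - \frac{30114}{23801} = \frac{728328088}{23801}$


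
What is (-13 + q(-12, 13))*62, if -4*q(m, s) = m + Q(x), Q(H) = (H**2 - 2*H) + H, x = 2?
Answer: -651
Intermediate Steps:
Q(H) = H**2 - H
q(m, s) = -1/2 - m/4 (q(m, s) = -(m + 2*(-1 + 2))/4 = -(m + 2*1)/4 = -(m + 2)/4 = -(2 + m)/4 = -1/2 - m/4)
(-13 + q(-12, 13))*62 = (-13 + (-1/2 - 1/4*(-12)))*62 = (-13 + (-1/2 + 3))*62 = (-13 + 5/2)*62 = -21/2*62 = -651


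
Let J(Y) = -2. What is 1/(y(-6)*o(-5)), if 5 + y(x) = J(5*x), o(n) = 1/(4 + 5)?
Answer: -9/7 ≈ -1.2857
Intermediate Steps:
o(n) = 1/9
y(x) = -7 (y(x) = -5 - 2 = -7)
1/(y(-6)*o(-5)) = 1/(-7*1/9) = 1/(-7/9) = -9/7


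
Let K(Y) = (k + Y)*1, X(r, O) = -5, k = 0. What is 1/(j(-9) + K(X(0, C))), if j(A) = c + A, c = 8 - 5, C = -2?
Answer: -1/11 ≈ -0.090909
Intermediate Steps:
c = 3
j(A) = 3 + A
K(Y) = Y (K(Y) = (0 + Y)*1 = Y*1 = Y)
1/(j(-9) + K(X(0, C))) = 1/((3 - 9) - 5) = 1/(-6 - 5) = 1/(-11) = -1/11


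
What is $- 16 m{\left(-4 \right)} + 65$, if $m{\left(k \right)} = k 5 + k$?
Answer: $449$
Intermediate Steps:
$m{\left(k \right)} = 6 k$ ($m{\left(k \right)} = 5 k + k = 6 k$)
$- 16 m{\left(-4 \right)} + 65 = - 16 \cdot 6 \left(-4\right) + 65 = \left(-16\right) \left(-24\right) + 65 = 384 + 65 = 449$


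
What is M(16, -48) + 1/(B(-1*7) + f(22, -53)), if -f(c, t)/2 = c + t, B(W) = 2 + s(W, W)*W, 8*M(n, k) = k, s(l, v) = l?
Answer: -677/113 ≈ -5.9911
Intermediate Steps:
M(n, k) = k/8
B(W) = 2 + W² (B(W) = 2 + W*W = 2 + W²)
f(c, t) = -2*c - 2*t (f(c, t) = -2*(c + t) = -2*c - 2*t)
M(16, -48) + 1/(B(-1*7) + f(22, -53)) = (⅛)*(-48) + 1/((2 + (-1*7)²) + (-2*22 - 2*(-53))) = -6 + 1/((2 + (-7)²) + (-44 + 106)) = -6 + 1/((2 + 49) + 62) = -6 + 1/(51 + 62) = -6 + 1/113 = -677/113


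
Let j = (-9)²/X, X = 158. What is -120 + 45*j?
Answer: -15315/158 ≈ -96.930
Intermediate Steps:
j = 81/158 (j = (-9)²/158 = 81*(1/158) = 81/158 ≈ 0.51266)
-120 + 45*j = -120 + 45*(81/158) = -120 + 3645/158 = -15315/158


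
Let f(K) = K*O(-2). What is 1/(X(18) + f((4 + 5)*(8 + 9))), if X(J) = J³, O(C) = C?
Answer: 1/5526 ≈ 0.00018096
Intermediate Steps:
f(K) = -2*K (f(K) = K*(-2) = -2*K)
1/(X(18) + f((4 + 5)*(8 + 9))) = 1/(18³ - 2*(4 + 5)*(8 + 9)) = 1/(5832 - 18*17) = 1/(5832 - 2*153) = 1/(5832 - 306) = 1/5526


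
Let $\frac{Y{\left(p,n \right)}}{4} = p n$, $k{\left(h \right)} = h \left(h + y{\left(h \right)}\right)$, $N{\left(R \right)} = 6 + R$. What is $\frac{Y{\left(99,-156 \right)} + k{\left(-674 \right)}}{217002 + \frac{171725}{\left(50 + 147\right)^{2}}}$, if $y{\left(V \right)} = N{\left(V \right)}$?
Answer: $\frac{32705586188}{8421802343} \approx 3.8834$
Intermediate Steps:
$y{\left(V \right)} = 6 + V$
$k{\left(h \right)} = h \left(6 + 2 h\right)$ ($k{\left(h \right)} = h \left(h + \left(6 + h\right)\right) = h \left(6 + 2 h\right)$)
$Y{\left(p,n \right)} = 4 n p$ ($Y{\left(p,n \right)} = 4 p n = 4 n p$)
$\frac{Y{\left(99,-156 \right)} + k{\left(-674 \right)}}{217002 + \frac{171725}{\left(50 + 147\right)^{2}}} = \frac{4 \left(-156\right) 99 + 2 \left(-674\right) \left(3 - 674\right)}{217002 + \frac{171725}{\left(50 + 147\right)^{2}}} = \frac{-61776 + 2 \left(-674\right) \left(-671\right)}{217002 + \frac{171725}{197^{2}}} = \frac{-61776 + 904508}{217002 + \frac{171725}{38809}} = \frac{842732}{217002 + 171725 \cdot \frac{1}{38809}} = \frac{842732}{217002 + \frac{171725}{38809}} = \frac{842732}{\frac{8421802343}{38809}} = 842732 \cdot \frac{38809}{8421802343} = \frac{32705586188}{8421802343}$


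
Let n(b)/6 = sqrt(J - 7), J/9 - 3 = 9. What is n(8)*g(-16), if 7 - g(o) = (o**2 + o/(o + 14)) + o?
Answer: -1446*sqrt(101) ≈ -14532.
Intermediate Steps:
J = 108 (J = 27 + 9*9 = 27 + 81 = 108)
n(b) = 6*sqrt(101) (n(b) = 6*sqrt(108 - 7) = 6*sqrt(101))
g(o) = 7 - o - o**2 - o/(14 + o) (g(o) = 7 - ((o**2 + o/(o + 14)) + o) = 7 - ((o**2 + o/(14 + o)) + o) = 7 - (o + o**2 + o/(14 + o)) = 7 + (-o - o**2 - o/(14 + o)) = 7 - o - o**2 - o/(14 + o))
n(8)*g(-16) = (6*sqrt(101))*((98 - 1*(-16)**3 - 15*(-16)**2 - 8*(-16))/(14 - 16)) = (6*sqrt(101))*((98 - 1*(-4096) - 15*256 + 128)/(-2)) = (6*sqrt(101))*(-(98 + 4096 - 3840 + 128)/2) = (6*sqrt(101))*(-1/2*482) = (6*sqrt(101))*(-241) = -1446*sqrt(101)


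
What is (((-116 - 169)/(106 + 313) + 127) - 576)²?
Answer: 35500589056/175561 ≈ 2.0221e+5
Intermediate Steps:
(((-116 - 169)/(106 + 313) + 127) - 576)² = ((-285/419 + 127) - 576)² = (52928/419 - 576)² = (-188416/419)² = 35500589056/175561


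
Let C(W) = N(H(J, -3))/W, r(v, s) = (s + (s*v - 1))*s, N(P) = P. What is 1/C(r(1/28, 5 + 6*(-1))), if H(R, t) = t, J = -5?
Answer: -19/28 ≈ -0.67857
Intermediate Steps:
r(v, s) = s*(-1 + s + s*v) (r(v, s) = (s + (-1 + s*v))*s = (-1 + s + s*v)*s = s*(-1 + s + s*v))
C(W) = -3/W
1/C(r(1/28, 5 + 6*(-1))) = 1/(-3*1/((5 + 6*(-1))*(-1 + (5 + 6*(-1)) + (5 + 6*(-1))/28))) = 1/(-3*1/((5 - 6)*(-1 + (5 - 6) + (5 - 6)*(1/28)))) = 1/(-3*(-1/(-1 - 1 - 1*1/28))) = 1/(-3*(-1/(-1 - 1 - 1/28))) = 1/(-3/((-1*(-57/28)))) = 1/(-3/57/28) = 1/(-3*28/57) = 1/(-28/19) = -19/28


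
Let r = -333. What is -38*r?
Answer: 12654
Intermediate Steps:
-38*r = -38*(-333) = 12654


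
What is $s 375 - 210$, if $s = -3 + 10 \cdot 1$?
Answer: $2415$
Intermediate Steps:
$s = 7$ ($s = -3 + 10 = 7$)
$s 375 - 210 = 7 \cdot 375 - 210 = 2625 - 210 = 2415$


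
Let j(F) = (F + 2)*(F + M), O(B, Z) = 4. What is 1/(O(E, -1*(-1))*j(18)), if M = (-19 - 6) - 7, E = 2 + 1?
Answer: -1/1120 ≈ -0.00089286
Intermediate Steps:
E = 3
M = -32 (M = -25 - 7 = -32)
j(F) = (-32 + F)*(2 + F) (j(F) = (F + 2)*(F - 32) = (2 + F)*(-32 + F) = (-32 + F)*(2 + F))
1/(O(E, -1*(-1))*j(18)) = 1/(4*(-64 + 18² - 30*18)) = 1/(4*(-64 + 324 - 540)) = 1/(4*(-280)) = 1/(-1120) = -1/1120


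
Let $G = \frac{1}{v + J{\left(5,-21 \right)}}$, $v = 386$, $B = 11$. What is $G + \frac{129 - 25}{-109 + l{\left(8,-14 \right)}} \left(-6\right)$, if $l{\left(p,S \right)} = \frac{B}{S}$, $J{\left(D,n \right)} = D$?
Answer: $\frac{3417313}{600967} \approx 5.6864$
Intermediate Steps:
$l{\left(p,S \right)} = \frac{11}{S}$
$G = \frac{1}{391}$ ($G = \frac{1}{386 + 5} = \frac{1}{391} \approx 0.0025575$)
$G + \frac{129 - 25}{-109 + l{\left(8,-14 \right)}} \left(-6\right) = \frac{1}{391} + \frac{129 - 25}{-109 + \frac{11}{-14}} \left(-6\right) = \frac{1}{391} + \frac{104}{-109 + 11 \left(- \frac{1}{14}\right)} \left(-6\right) = \frac{1}{391} + \frac{104}{-109 - \frac{11}{14}} \left(-6\right) = \frac{1}{391} + \frac{104}{- \frac{1537}{14}} \left(-6\right) = \frac{1}{391} + 104 \left(- \frac{14}{1537}\right) \left(-6\right) = \frac{1}{391} - - \frac{8736}{1537} = \frac{1}{391} + \frac{8736}{1537} = \frac{3417313}{600967}$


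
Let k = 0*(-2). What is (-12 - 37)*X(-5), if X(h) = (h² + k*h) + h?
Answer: -980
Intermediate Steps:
k = 0
X(h) = h + h² (X(h) = (h² + 0*h) + h = (h² + 0) + h = h² + h = h + h²)
(-12 - 37)*X(-5) = (-12 - 37)*(-5*(1 - 5)) = -(-245)*(-4) = -49*20 = -980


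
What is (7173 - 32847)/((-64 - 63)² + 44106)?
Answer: -25674/60235 ≈ -0.42623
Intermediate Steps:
(7173 - 32847)/((-64 - 63)² + 44106) = -25674/((-127)² + 44106) = -25674/(16129 + 44106) = -25674/60235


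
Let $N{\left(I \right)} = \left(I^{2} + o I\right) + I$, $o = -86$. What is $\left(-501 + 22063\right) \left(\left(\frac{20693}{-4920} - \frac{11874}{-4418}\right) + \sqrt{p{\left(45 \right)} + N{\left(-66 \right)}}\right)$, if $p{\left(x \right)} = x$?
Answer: $- \frac{177895092457}{5434140} + 21562 \sqrt{10011} \approx 2.1246 \cdot 10^{6}$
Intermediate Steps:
$N{\left(I \right)} = I^{2} - 85 I$ ($N{\left(I \right)} = \left(I^{2} - 86 I\right) + I = I^{2} - 85 I$)
$\left(-501 + 22063\right) \left(\left(\frac{20693}{-4920} - \frac{11874}{-4418}\right) + \sqrt{p{\left(45 \right)} + N{\left(-66 \right)}}\right) = \left(-501 + 22063\right) \left(\left(\frac{20693}{-4920} - \frac{11874}{-4418}\right) + \sqrt{45 - 66 \left(-85 - 66\right)}\right) = 21562 \left(\left(20693 \left(- \frac{1}{4920}\right) - - \frac{5937}{2209}\right) + \sqrt{45 - -9966}\right) = 21562 \left(\left(- \frac{20693}{4920} + \frac{5937}{2209}\right) + \sqrt{45 + 9966}\right) = 21562 \left(- \frac{16500797}{10868280} + \sqrt{10011}\right) = - \frac{177895092457}{5434140} + 21562 \sqrt{10011}$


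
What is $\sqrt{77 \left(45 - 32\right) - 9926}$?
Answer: $5 i \sqrt{357} \approx 94.472 i$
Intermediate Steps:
$\sqrt{77 \left(45 - 32\right) - 9926} = \sqrt{77 \cdot 13 - 9926} = \sqrt{1001 - 9926} = \sqrt{-8925} = 5 i \sqrt{357}$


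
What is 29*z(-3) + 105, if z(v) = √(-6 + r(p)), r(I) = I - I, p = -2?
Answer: 105 + 29*I*√6 ≈ 105.0 + 71.035*I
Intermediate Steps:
r(I) = 0
z(v) = I*√6 (z(v) = √(-6 + 0) = √(-6) = I*√6)
29*z(-3) + 105 = 29*(I*√6) + 105 = 29*I*√6 + 105 = 105 + 29*I*√6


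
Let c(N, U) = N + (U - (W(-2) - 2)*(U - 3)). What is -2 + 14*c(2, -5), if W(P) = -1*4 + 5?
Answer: -156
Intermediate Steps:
W(P) = 1 (W(P) = -4 + 5 = 1)
c(N, U) = -3 + N + 2*U (c(N, U) = N + (U - (1 - 2)*(U - 3)) = N + (U - (-1)*(-3 + U)) = N + (U - (3 - U)) = N + (U + (-3 + U)) = N + (-3 + 2*U) = -3 + N + 2*U)
-2 + 14*c(2, -5) = -2 + 14*(-3 + 2 + 2*(-5)) = -2 + 14*(-3 + 2 - 10) = -2 + 14*(-11) = -2 - 154 = -156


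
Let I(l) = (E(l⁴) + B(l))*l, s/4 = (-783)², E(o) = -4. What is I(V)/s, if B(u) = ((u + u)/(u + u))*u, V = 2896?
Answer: 697936/204363 ≈ 3.4152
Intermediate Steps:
s = 2452356 (s = 4*(-783)² = 4*613089 = 2452356)
B(u) = u (B(u) = ((2*u)/((2*u)))*u = ((2*u)*(1/(2*u)))*u = 1*u = u)
I(l) = l*(-4 + l) (I(l) = (-4 + l)*l = l*(-4 + l))
I(V)/s = (2896*(-4 + 2896))/2452356 = (2896*2892)*(1/2452356) = 8375232*(1/2452356) = 697936/204363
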